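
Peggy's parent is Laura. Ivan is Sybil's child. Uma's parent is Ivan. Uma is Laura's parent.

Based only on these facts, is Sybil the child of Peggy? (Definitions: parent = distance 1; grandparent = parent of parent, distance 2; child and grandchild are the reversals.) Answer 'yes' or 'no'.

Answer: no

Derivation:
Reconstructing the parent chain from the given facts:
  Sybil -> Ivan -> Uma -> Laura -> Peggy
(each arrow means 'parent of the next')
Positions in the chain (0 = top):
  position of Sybil: 0
  position of Ivan: 1
  position of Uma: 2
  position of Laura: 3
  position of Peggy: 4

Sybil is at position 0, Peggy is at position 4; signed distance (j - i) = 4.
'child' requires j - i = -1. Actual distance is 4, so the relation does NOT hold.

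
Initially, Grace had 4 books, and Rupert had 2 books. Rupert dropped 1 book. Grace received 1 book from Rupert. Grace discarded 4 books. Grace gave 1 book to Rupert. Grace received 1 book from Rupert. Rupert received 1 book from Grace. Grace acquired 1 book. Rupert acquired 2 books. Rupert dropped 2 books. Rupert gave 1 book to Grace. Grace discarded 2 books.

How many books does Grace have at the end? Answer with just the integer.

Tracking counts step by step:
Start: Grace=4, Rupert=2
Event 1 (Rupert -1): Rupert: 2 -> 1. State: Grace=4, Rupert=1
Event 2 (Rupert -> Grace, 1): Rupert: 1 -> 0, Grace: 4 -> 5. State: Grace=5, Rupert=0
Event 3 (Grace -4): Grace: 5 -> 1. State: Grace=1, Rupert=0
Event 4 (Grace -> Rupert, 1): Grace: 1 -> 0, Rupert: 0 -> 1. State: Grace=0, Rupert=1
Event 5 (Rupert -> Grace, 1): Rupert: 1 -> 0, Grace: 0 -> 1. State: Grace=1, Rupert=0
Event 6 (Grace -> Rupert, 1): Grace: 1 -> 0, Rupert: 0 -> 1. State: Grace=0, Rupert=1
Event 7 (Grace +1): Grace: 0 -> 1. State: Grace=1, Rupert=1
Event 8 (Rupert +2): Rupert: 1 -> 3. State: Grace=1, Rupert=3
Event 9 (Rupert -2): Rupert: 3 -> 1. State: Grace=1, Rupert=1
Event 10 (Rupert -> Grace, 1): Rupert: 1 -> 0, Grace: 1 -> 2. State: Grace=2, Rupert=0
Event 11 (Grace -2): Grace: 2 -> 0. State: Grace=0, Rupert=0

Grace's final count: 0

Answer: 0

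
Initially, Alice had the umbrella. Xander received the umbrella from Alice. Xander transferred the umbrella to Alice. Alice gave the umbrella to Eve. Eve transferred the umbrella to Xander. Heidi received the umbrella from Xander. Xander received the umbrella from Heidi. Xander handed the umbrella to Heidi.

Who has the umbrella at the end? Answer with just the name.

Tracking the umbrella through each event:
Start: Alice has the umbrella.
After event 1: Xander has the umbrella.
After event 2: Alice has the umbrella.
After event 3: Eve has the umbrella.
After event 4: Xander has the umbrella.
After event 5: Heidi has the umbrella.
After event 6: Xander has the umbrella.
After event 7: Heidi has the umbrella.

Answer: Heidi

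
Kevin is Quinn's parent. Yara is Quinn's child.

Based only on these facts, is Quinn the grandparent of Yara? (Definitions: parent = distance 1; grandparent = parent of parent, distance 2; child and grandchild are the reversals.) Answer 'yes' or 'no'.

Reconstructing the parent chain from the given facts:
  Kevin -> Quinn -> Yara
(each arrow means 'parent of the next')
Positions in the chain (0 = top):
  position of Kevin: 0
  position of Quinn: 1
  position of Yara: 2

Quinn is at position 1, Yara is at position 2; signed distance (j - i) = 1.
'grandparent' requires j - i = 2. Actual distance is 1, so the relation does NOT hold.

Answer: no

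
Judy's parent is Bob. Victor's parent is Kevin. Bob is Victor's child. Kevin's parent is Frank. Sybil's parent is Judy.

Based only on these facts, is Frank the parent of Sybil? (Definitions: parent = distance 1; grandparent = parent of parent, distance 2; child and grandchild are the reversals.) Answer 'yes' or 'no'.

Reconstructing the parent chain from the given facts:
  Frank -> Kevin -> Victor -> Bob -> Judy -> Sybil
(each arrow means 'parent of the next')
Positions in the chain (0 = top):
  position of Frank: 0
  position of Kevin: 1
  position of Victor: 2
  position of Bob: 3
  position of Judy: 4
  position of Sybil: 5

Frank is at position 0, Sybil is at position 5; signed distance (j - i) = 5.
'parent' requires j - i = 1. Actual distance is 5, so the relation does NOT hold.

Answer: no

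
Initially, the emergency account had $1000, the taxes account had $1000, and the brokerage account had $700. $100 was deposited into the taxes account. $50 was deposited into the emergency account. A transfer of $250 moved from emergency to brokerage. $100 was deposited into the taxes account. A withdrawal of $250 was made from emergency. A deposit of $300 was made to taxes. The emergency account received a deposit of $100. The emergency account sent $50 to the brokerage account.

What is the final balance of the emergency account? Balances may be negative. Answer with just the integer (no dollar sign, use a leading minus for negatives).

Answer: 600

Derivation:
Tracking account balances step by step:
Start: emergency=1000, taxes=1000, brokerage=700
Event 1 (deposit 100 to taxes): taxes: 1000 + 100 = 1100. Balances: emergency=1000, taxes=1100, brokerage=700
Event 2 (deposit 50 to emergency): emergency: 1000 + 50 = 1050. Balances: emergency=1050, taxes=1100, brokerage=700
Event 3 (transfer 250 emergency -> brokerage): emergency: 1050 - 250 = 800, brokerage: 700 + 250 = 950. Balances: emergency=800, taxes=1100, brokerage=950
Event 4 (deposit 100 to taxes): taxes: 1100 + 100 = 1200. Balances: emergency=800, taxes=1200, brokerage=950
Event 5 (withdraw 250 from emergency): emergency: 800 - 250 = 550. Balances: emergency=550, taxes=1200, brokerage=950
Event 6 (deposit 300 to taxes): taxes: 1200 + 300 = 1500. Balances: emergency=550, taxes=1500, brokerage=950
Event 7 (deposit 100 to emergency): emergency: 550 + 100 = 650. Balances: emergency=650, taxes=1500, brokerage=950
Event 8 (transfer 50 emergency -> brokerage): emergency: 650 - 50 = 600, brokerage: 950 + 50 = 1000. Balances: emergency=600, taxes=1500, brokerage=1000

Final balance of emergency: 600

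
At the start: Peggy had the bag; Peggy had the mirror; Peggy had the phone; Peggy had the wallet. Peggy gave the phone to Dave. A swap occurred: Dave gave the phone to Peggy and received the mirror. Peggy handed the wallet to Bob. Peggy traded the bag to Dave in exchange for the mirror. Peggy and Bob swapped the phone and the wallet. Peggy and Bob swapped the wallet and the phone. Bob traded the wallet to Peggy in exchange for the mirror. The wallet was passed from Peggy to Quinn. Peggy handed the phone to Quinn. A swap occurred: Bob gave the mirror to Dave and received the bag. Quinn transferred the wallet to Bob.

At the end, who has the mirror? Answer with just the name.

Answer: Dave

Derivation:
Tracking all object holders:
Start: bag:Peggy, mirror:Peggy, phone:Peggy, wallet:Peggy
Event 1 (give phone: Peggy -> Dave). State: bag:Peggy, mirror:Peggy, phone:Dave, wallet:Peggy
Event 2 (swap phone<->mirror: now phone:Peggy, mirror:Dave). State: bag:Peggy, mirror:Dave, phone:Peggy, wallet:Peggy
Event 3 (give wallet: Peggy -> Bob). State: bag:Peggy, mirror:Dave, phone:Peggy, wallet:Bob
Event 4 (swap bag<->mirror: now bag:Dave, mirror:Peggy). State: bag:Dave, mirror:Peggy, phone:Peggy, wallet:Bob
Event 5 (swap phone<->wallet: now phone:Bob, wallet:Peggy). State: bag:Dave, mirror:Peggy, phone:Bob, wallet:Peggy
Event 6 (swap wallet<->phone: now wallet:Bob, phone:Peggy). State: bag:Dave, mirror:Peggy, phone:Peggy, wallet:Bob
Event 7 (swap wallet<->mirror: now wallet:Peggy, mirror:Bob). State: bag:Dave, mirror:Bob, phone:Peggy, wallet:Peggy
Event 8 (give wallet: Peggy -> Quinn). State: bag:Dave, mirror:Bob, phone:Peggy, wallet:Quinn
Event 9 (give phone: Peggy -> Quinn). State: bag:Dave, mirror:Bob, phone:Quinn, wallet:Quinn
Event 10 (swap mirror<->bag: now mirror:Dave, bag:Bob). State: bag:Bob, mirror:Dave, phone:Quinn, wallet:Quinn
Event 11 (give wallet: Quinn -> Bob). State: bag:Bob, mirror:Dave, phone:Quinn, wallet:Bob

Final state: bag:Bob, mirror:Dave, phone:Quinn, wallet:Bob
The mirror is held by Dave.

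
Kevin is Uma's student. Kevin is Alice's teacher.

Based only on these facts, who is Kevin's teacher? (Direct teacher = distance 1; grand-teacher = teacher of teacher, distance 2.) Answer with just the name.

Answer: Uma

Derivation:
Reconstructing the teacher chain from the given facts:
  Uma -> Kevin -> Alice
(each arrow means 'teacher of the next')
Positions in the chain (0 = top):
  position of Uma: 0
  position of Kevin: 1
  position of Alice: 2

Kevin is at position 1; the teacher is 1 step up the chain, i.e. position 0: Uma.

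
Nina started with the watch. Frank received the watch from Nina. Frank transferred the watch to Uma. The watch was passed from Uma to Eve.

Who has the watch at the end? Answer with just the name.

Tracking the watch through each event:
Start: Nina has the watch.
After event 1: Frank has the watch.
After event 2: Uma has the watch.
After event 3: Eve has the watch.

Answer: Eve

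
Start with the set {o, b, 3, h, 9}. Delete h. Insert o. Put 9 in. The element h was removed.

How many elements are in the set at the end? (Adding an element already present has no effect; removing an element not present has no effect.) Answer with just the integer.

Tracking the set through each operation:
Start: {3, 9, b, h, o}
Event 1 (remove h): removed. Set: {3, 9, b, o}
Event 2 (add o): already present, no change. Set: {3, 9, b, o}
Event 3 (add 9): already present, no change. Set: {3, 9, b, o}
Event 4 (remove h): not present, no change. Set: {3, 9, b, o}

Final set: {3, 9, b, o} (size 4)

Answer: 4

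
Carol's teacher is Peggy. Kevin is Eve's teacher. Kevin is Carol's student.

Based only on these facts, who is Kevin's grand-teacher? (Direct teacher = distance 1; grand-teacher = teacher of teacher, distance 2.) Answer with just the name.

Reconstructing the teacher chain from the given facts:
  Peggy -> Carol -> Kevin -> Eve
(each arrow means 'teacher of the next')
Positions in the chain (0 = top):
  position of Peggy: 0
  position of Carol: 1
  position of Kevin: 2
  position of Eve: 3

Kevin is at position 2; the grand-teacher is 2 steps up the chain, i.e. position 0: Peggy.

Answer: Peggy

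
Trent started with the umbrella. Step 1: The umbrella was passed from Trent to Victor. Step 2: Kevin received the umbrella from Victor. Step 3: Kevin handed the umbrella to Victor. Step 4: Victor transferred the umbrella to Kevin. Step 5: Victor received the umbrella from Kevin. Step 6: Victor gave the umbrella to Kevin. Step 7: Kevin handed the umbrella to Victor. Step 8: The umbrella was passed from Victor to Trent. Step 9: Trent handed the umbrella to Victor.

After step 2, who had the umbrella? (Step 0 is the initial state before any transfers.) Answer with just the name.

Answer: Kevin

Derivation:
Tracking the umbrella holder through step 2:
After step 0 (start): Trent
After step 1: Victor
After step 2: Kevin

At step 2, the holder is Kevin.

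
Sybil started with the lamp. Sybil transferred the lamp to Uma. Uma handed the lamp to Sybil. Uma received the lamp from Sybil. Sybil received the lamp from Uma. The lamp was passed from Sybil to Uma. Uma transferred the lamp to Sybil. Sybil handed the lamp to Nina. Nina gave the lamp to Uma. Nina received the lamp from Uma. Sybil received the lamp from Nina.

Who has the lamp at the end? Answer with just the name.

Tracking the lamp through each event:
Start: Sybil has the lamp.
After event 1: Uma has the lamp.
After event 2: Sybil has the lamp.
After event 3: Uma has the lamp.
After event 4: Sybil has the lamp.
After event 5: Uma has the lamp.
After event 6: Sybil has the lamp.
After event 7: Nina has the lamp.
After event 8: Uma has the lamp.
After event 9: Nina has the lamp.
After event 10: Sybil has the lamp.

Answer: Sybil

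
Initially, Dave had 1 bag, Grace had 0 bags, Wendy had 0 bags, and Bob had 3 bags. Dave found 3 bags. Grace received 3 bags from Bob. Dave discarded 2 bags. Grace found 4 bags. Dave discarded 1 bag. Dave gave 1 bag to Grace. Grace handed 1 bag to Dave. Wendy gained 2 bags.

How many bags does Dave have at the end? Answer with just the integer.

Answer: 1

Derivation:
Tracking counts step by step:
Start: Dave=1, Grace=0, Wendy=0, Bob=3
Event 1 (Dave +3): Dave: 1 -> 4. State: Dave=4, Grace=0, Wendy=0, Bob=3
Event 2 (Bob -> Grace, 3): Bob: 3 -> 0, Grace: 0 -> 3. State: Dave=4, Grace=3, Wendy=0, Bob=0
Event 3 (Dave -2): Dave: 4 -> 2. State: Dave=2, Grace=3, Wendy=0, Bob=0
Event 4 (Grace +4): Grace: 3 -> 7. State: Dave=2, Grace=7, Wendy=0, Bob=0
Event 5 (Dave -1): Dave: 2 -> 1. State: Dave=1, Grace=7, Wendy=0, Bob=0
Event 6 (Dave -> Grace, 1): Dave: 1 -> 0, Grace: 7 -> 8. State: Dave=0, Grace=8, Wendy=0, Bob=0
Event 7 (Grace -> Dave, 1): Grace: 8 -> 7, Dave: 0 -> 1. State: Dave=1, Grace=7, Wendy=0, Bob=0
Event 8 (Wendy +2): Wendy: 0 -> 2. State: Dave=1, Grace=7, Wendy=2, Bob=0

Dave's final count: 1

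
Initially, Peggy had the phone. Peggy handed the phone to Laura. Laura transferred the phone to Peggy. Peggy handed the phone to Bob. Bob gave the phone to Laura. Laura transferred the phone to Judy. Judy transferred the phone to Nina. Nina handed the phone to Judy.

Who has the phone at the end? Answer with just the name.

Answer: Judy

Derivation:
Tracking the phone through each event:
Start: Peggy has the phone.
After event 1: Laura has the phone.
After event 2: Peggy has the phone.
After event 3: Bob has the phone.
After event 4: Laura has the phone.
After event 5: Judy has the phone.
After event 6: Nina has the phone.
After event 7: Judy has the phone.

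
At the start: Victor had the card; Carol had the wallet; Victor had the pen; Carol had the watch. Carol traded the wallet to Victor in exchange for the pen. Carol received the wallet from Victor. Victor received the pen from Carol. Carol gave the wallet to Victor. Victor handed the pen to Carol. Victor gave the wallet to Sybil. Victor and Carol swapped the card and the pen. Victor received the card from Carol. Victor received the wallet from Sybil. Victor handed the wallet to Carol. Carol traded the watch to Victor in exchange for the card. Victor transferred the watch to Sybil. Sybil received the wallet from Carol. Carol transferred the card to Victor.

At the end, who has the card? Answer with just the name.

Answer: Victor

Derivation:
Tracking all object holders:
Start: card:Victor, wallet:Carol, pen:Victor, watch:Carol
Event 1 (swap wallet<->pen: now wallet:Victor, pen:Carol). State: card:Victor, wallet:Victor, pen:Carol, watch:Carol
Event 2 (give wallet: Victor -> Carol). State: card:Victor, wallet:Carol, pen:Carol, watch:Carol
Event 3 (give pen: Carol -> Victor). State: card:Victor, wallet:Carol, pen:Victor, watch:Carol
Event 4 (give wallet: Carol -> Victor). State: card:Victor, wallet:Victor, pen:Victor, watch:Carol
Event 5 (give pen: Victor -> Carol). State: card:Victor, wallet:Victor, pen:Carol, watch:Carol
Event 6 (give wallet: Victor -> Sybil). State: card:Victor, wallet:Sybil, pen:Carol, watch:Carol
Event 7 (swap card<->pen: now card:Carol, pen:Victor). State: card:Carol, wallet:Sybil, pen:Victor, watch:Carol
Event 8 (give card: Carol -> Victor). State: card:Victor, wallet:Sybil, pen:Victor, watch:Carol
Event 9 (give wallet: Sybil -> Victor). State: card:Victor, wallet:Victor, pen:Victor, watch:Carol
Event 10 (give wallet: Victor -> Carol). State: card:Victor, wallet:Carol, pen:Victor, watch:Carol
Event 11 (swap watch<->card: now watch:Victor, card:Carol). State: card:Carol, wallet:Carol, pen:Victor, watch:Victor
Event 12 (give watch: Victor -> Sybil). State: card:Carol, wallet:Carol, pen:Victor, watch:Sybil
Event 13 (give wallet: Carol -> Sybil). State: card:Carol, wallet:Sybil, pen:Victor, watch:Sybil
Event 14 (give card: Carol -> Victor). State: card:Victor, wallet:Sybil, pen:Victor, watch:Sybil

Final state: card:Victor, wallet:Sybil, pen:Victor, watch:Sybil
The card is held by Victor.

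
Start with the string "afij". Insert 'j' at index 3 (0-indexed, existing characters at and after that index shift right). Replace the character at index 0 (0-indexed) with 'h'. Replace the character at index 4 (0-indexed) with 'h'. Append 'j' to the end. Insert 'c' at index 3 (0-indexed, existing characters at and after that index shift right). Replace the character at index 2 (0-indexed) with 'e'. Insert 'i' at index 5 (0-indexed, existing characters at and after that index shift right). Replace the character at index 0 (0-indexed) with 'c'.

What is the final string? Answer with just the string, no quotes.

Answer: cfecjihj

Derivation:
Applying each edit step by step:
Start: "afij"
Op 1 (insert 'j' at idx 3): "afij" -> "afijj"
Op 2 (replace idx 0: 'a' -> 'h'): "afijj" -> "hfijj"
Op 3 (replace idx 4: 'j' -> 'h'): "hfijj" -> "hfijh"
Op 4 (append 'j'): "hfijh" -> "hfijhj"
Op 5 (insert 'c' at idx 3): "hfijhj" -> "hficjhj"
Op 6 (replace idx 2: 'i' -> 'e'): "hficjhj" -> "hfecjhj"
Op 7 (insert 'i' at idx 5): "hfecjhj" -> "hfecjihj"
Op 8 (replace idx 0: 'h' -> 'c'): "hfecjihj" -> "cfecjihj"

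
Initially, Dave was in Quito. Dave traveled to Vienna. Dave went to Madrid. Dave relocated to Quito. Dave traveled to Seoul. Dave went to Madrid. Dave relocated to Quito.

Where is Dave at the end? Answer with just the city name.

Answer: Quito

Derivation:
Tracking Dave's location:
Start: Dave is in Quito.
After move 1: Quito -> Vienna. Dave is in Vienna.
After move 2: Vienna -> Madrid. Dave is in Madrid.
After move 3: Madrid -> Quito. Dave is in Quito.
After move 4: Quito -> Seoul. Dave is in Seoul.
After move 5: Seoul -> Madrid. Dave is in Madrid.
After move 6: Madrid -> Quito. Dave is in Quito.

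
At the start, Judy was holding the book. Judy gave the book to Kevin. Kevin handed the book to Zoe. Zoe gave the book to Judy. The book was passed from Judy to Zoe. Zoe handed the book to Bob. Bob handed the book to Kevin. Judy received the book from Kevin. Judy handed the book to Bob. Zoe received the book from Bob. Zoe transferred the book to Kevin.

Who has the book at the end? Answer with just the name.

Tracking the book through each event:
Start: Judy has the book.
After event 1: Kevin has the book.
After event 2: Zoe has the book.
After event 3: Judy has the book.
After event 4: Zoe has the book.
After event 5: Bob has the book.
After event 6: Kevin has the book.
After event 7: Judy has the book.
After event 8: Bob has the book.
After event 9: Zoe has the book.
After event 10: Kevin has the book.

Answer: Kevin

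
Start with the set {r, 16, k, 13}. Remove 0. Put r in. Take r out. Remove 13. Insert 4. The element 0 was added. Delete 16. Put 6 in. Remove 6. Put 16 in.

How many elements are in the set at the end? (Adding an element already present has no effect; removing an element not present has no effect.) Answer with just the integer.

Answer: 4

Derivation:
Tracking the set through each operation:
Start: {13, 16, k, r}
Event 1 (remove 0): not present, no change. Set: {13, 16, k, r}
Event 2 (add r): already present, no change. Set: {13, 16, k, r}
Event 3 (remove r): removed. Set: {13, 16, k}
Event 4 (remove 13): removed. Set: {16, k}
Event 5 (add 4): added. Set: {16, 4, k}
Event 6 (add 0): added. Set: {0, 16, 4, k}
Event 7 (remove 16): removed. Set: {0, 4, k}
Event 8 (add 6): added. Set: {0, 4, 6, k}
Event 9 (remove 6): removed. Set: {0, 4, k}
Event 10 (add 16): added. Set: {0, 16, 4, k}

Final set: {0, 16, 4, k} (size 4)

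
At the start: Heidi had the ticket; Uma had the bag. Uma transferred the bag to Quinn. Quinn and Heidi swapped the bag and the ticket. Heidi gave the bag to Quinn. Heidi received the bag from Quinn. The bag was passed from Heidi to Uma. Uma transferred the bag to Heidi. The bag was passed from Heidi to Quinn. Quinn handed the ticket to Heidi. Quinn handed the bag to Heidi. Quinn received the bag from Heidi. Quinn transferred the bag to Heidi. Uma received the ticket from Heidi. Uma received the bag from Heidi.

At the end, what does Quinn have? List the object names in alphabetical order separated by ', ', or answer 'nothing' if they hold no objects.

Tracking all object holders:
Start: ticket:Heidi, bag:Uma
Event 1 (give bag: Uma -> Quinn). State: ticket:Heidi, bag:Quinn
Event 2 (swap bag<->ticket: now bag:Heidi, ticket:Quinn). State: ticket:Quinn, bag:Heidi
Event 3 (give bag: Heidi -> Quinn). State: ticket:Quinn, bag:Quinn
Event 4 (give bag: Quinn -> Heidi). State: ticket:Quinn, bag:Heidi
Event 5 (give bag: Heidi -> Uma). State: ticket:Quinn, bag:Uma
Event 6 (give bag: Uma -> Heidi). State: ticket:Quinn, bag:Heidi
Event 7 (give bag: Heidi -> Quinn). State: ticket:Quinn, bag:Quinn
Event 8 (give ticket: Quinn -> Heidi). State: ticket:Heidi, bag:Quinn
Event 9 (give bag: Quinn -> Heidi). State: ticket:Heidi, bag:Heidi
Event 10 (give bag: Heidi -> Quinn). State: ticket:Heidi, bag:Quinn
Event 11 (give bag: Quinn -> Heidi). State: ticket:Heidi, bag:Heidi
Event 12 (give ticket: Heidi -> Uma). State: ticket:Uma, bag:Heidi
Event 13 (give bag: Heidi -> Uma). State: ticket:Uma, bag:Uma

Final state: ticket:Uma, bag:Uma
Quinn holds: (nothing).

Answer: nothing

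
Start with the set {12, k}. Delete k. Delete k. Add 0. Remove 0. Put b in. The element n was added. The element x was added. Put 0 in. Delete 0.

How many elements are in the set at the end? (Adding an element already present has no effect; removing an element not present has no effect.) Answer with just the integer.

Answer: 4

Derivation:
Tracking the set through each operation:
Start: {12, k}
Event 1 (remove k): removed. Set: {12}
Event 2 (remove k): not present, no change. Set: {12}
Event 3 (add 0): added. Set: {0, 12}
Event 4 (remove 0): removed. Set: {12}
Event 5 (add b): added. Set: {12, b}
Event 6 (add n): added. Set: {12, b, n}
Event 7 (add x): added. Set: {12, b, n, x}
Event 8 (add 0): added. Set: {0, 12, b, n, x}
Event 9 (remove 0): removed. Set: {12, b, n, x}

Final set: {12, b, n, x} (size 4)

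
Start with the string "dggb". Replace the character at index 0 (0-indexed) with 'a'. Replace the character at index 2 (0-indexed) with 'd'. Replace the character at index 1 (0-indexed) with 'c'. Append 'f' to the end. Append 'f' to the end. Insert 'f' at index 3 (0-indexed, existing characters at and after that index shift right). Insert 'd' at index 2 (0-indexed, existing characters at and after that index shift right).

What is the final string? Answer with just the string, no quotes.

Answer: acddfbff

Derivation:
Applying each edit step by step:
Start: "dggb"
Op 1 (replace idx 0: 'd' -> 'a'): "dggb" -> "aggb"
Op 2 (replace idx 2: 'g' -> 'd'): "aggb" -> "agdb"
Op 3 (replace idx 1: 'g' -> 'c'): "agdb" -> "acdb"
Op 4 (append 'f'): "acdb" -> "acdbf"
Op 5 (append 'f'): "acdbf" -> "acdbff"
Op 6 (insert 'f' at idx 3): "acdbff" -> "acdfbff"
Op 7 (insert 'd' at idx 2): "acdfbff" -> "acddfbff"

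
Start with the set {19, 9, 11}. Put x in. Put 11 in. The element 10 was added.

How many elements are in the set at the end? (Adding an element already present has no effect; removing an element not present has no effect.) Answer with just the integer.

Answer: 5

Derivation:
Tracking the set through each operation:
Start: {11, 19, 9}
Event 1 (add x): added. Set: {11, 19, 9, x}
Event 2 (add 11): already present, no change. Set: {11, 19, 9, x}
Event 3 (add 10): added. Set: {10, 11, 19, 9, x}

Final set: {10, 11, 19, 9, x} (size 5)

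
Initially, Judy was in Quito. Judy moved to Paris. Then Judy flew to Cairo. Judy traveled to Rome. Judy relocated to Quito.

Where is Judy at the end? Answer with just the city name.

Answer: Quito

Derivation:
Tracking Judy's location:
Start: Judy is in Quito.
After move 1: Quito -> Paris. Judy is in Paris.
After move 2: Paris -> Cairo. Judy is in Cairo.
After move 3: Cairo -> Rome. Judy is in Rome.
After move 4: Rome -> Quito. Judy is in Quito.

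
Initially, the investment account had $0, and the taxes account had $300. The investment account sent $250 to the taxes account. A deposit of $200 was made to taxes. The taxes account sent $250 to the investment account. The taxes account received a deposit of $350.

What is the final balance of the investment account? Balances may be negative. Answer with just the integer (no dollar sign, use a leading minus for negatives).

Tracking account balances step by step:
Start: investment=0, taxes=300
Event 1 (transfer 250 investment -> taxes): investment: 0 - 250 = -250, taxes: 300 + 250 = 550. Balances: investment=-250, taxes=550
Event 2 (deposit 200 to taxes): taxes: 550 + 200 = 750. Balances: investment=-250, taxes=750
Event 3 (transfer 250 taxes -> investment): taxes: 750 - 250 = 500, investment: -250 + 250 = 0. Balances: investment=0, taxes=500
Event 4 (deposit 350 to taxes): taxes: 500 + 350 = 850. Balances: investment=0, taxes=850

Final balance of investment: 0

Answer: 0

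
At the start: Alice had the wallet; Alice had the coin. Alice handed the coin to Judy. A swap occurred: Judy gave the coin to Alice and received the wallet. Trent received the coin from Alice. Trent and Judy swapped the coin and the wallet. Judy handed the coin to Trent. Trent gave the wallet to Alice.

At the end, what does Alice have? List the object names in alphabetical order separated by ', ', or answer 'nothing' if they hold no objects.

Answer: wallet

Derivation:
Tracking all object holders:
Start: wallet:Alice, coin:Alice
Event 1 (give coin: Alice -> Judy). State: wallet:Alice, coin:Judy
Event 2 (swap coin<->wallet: now coin:Alice, wallet:Judy). State: wallet:Judy, coin:Alice
Event 3 (give coin: Alice -> Trent). State: wallet:Judy, coin:Trent
Event 4 (swap coin<->wallet: now coin:Judy, wallet:Trent). State: wallet:Trent, coin:Judy
Event 5 (give coin: Judy -> Trent). State: wallet:Trent, coin:Trent
Event 6 (give wallet: Trent -> Alice). State: wallet:Alice, coin:Trent

Final state: wallet:Alice, coin:Trent
Alice holds: wallet.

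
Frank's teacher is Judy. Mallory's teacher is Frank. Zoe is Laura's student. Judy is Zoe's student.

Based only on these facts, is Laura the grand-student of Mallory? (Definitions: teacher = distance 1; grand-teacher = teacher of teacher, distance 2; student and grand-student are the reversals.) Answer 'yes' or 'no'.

Reconstructing the teacher chain from the given facts:
  Laura -> Zoe -> Judy -> Frank -> Mallory
(each arrow means 'teacher of the next')
Positions in the chain (0 = top):
  position of Laura: 0
  position of Zoe: 1
  position of Judy: 2
  position of Frank: 3
  position of Mallory: 4

Laura is at position 0, Mallory is at position 4; signed distance (j - i) = 4.
'grand-student' requires j - i = -2. Actual distance is 4, so the relation does NOT hold.

Answer: no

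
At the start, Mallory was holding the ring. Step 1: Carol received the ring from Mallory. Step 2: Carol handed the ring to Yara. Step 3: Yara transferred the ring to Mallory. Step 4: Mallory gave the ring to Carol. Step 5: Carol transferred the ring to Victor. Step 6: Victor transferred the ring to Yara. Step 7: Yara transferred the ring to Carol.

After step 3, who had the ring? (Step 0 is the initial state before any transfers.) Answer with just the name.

Tracking the ring holder through step 3:
After step 0 (start): Mallory
After step 1: Carol
After step 2: Yara
After step 3: Mallory

At step 3, the holder is Mallory.

Answer: Mallory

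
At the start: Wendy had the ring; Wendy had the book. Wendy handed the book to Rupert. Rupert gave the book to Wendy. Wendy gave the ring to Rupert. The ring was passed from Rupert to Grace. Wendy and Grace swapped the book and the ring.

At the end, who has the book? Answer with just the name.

Tracking all object holders:
Start: ring:Wendy, book:Wendy
Event 1 (give book: Wendy -> Rupert). State: ring:Wendy, book:Rupert
Event 2 (give book: Rupert -> Wendy). State: ring:Wendy, book:Wendy
Event 3 (give ring: Wendy -> Rupert). State: ring:Rupert, book:Wendy
Event 4 (give ring: Rupert -> Grace). State: ring:Grace, book:Wendy
Event 5 (swap book<->ring: now book:Grace, ring:Wendy). State: ring:Wendy, book:Grace

Final state: ring:Wendy, book:Grace
The book is held by Grace.

Answer: Grace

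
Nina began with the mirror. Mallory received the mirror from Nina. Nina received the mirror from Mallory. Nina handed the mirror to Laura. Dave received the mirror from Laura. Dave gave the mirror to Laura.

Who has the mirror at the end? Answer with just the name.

Tracking the mirror through each event:
Start: Nina has the mirror.
After event 1: Mallory has the mirror.
After event 2: Nina has the mirror.
After event 3: Laura has the mirror.
After event 4: Dave has the mirror.
After event 5: Laura has the mirror.

Answer: Laura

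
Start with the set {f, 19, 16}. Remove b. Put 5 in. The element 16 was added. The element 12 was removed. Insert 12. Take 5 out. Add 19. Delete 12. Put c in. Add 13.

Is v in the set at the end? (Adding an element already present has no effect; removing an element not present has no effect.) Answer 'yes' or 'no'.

Tracking the set through each operation:
Start: {16, 19, f}
Event 1 (remove b): not present, no change. Set: {16, 19, f}
Event 2 (add 5): added. Set: {16, 19, 5, f}
Event 3 (add 16): already present, no change. Set: {16, 19, 5, f}
Event 4 (remove 12): not present, no change. Set: {16, 19, 5, f}
Event 5 (add 12): added. Set: {12, 16, 19, 5, f}
Event 6 (remove 5): removed. Set: {12, 16, 19, f}
Event 7 (add 19): already present, no change. Set: {12, 16, 19, f}
Event 8 (remove 12): removed. Set: {16, 19, f}
Event 9 (add c): added. Set: {16, 19, c, f}
Event 10 (add 13): added. Set: {13, 16, 19, c, f}

Final set: {13, 16, 19, c, f} (size 5)
v is NOT in the final set.

Answer: no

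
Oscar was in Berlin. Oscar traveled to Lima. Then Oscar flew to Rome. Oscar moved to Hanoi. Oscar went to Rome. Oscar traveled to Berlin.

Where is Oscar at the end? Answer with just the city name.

Answer: Berlin

Derivation:
Tracking Oscar's location:
Start: Oscar is in Berlin.
After move 1: Berlin -> Lima. Oscar is in Lima.
After move 2: Lima -> Rome. Oscar is in Rome.
After move 3: Rome -> Hanoi. Oscar is in Hanoi.
After move 4: Hanoi -> Rome. Oscar is in Rome.
After move 5: Rome -> Berlin. Oscar is in Berlin.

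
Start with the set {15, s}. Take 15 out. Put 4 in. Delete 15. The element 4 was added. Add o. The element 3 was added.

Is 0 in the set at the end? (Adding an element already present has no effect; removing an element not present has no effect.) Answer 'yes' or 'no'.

Tracking the set through each operation:
Start: {15, s}
Event 1 (remove 15): removed. Set: {s}
Event 2 (add 4): added. Set: {4, s}
Event 3 (remove 15): not present, no change. Set: {4, s}
Event 4 (add 4): already present, no change. Set: {4, s}
Event 5 (add o): added. Set: {4, o, s}
Event 6 (add 3): added. Set: {3, 4, o, s}

Final set: {3, 4, o, s} (size 4)
0 is NOT in the final set.

Answer: no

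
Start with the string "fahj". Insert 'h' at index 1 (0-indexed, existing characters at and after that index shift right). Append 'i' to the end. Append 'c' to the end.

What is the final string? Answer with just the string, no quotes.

Applying each edit step by step:
Start: "fahj"
Op 1 (insert 'h' at idx 1): "fahj" -> "fhahj"
Op 2 (append 'i'): "fhahj" -> "fhahji"
Op 3 (append 'c'): "fhahji" -> "fhahjic"

Answer: fhahjic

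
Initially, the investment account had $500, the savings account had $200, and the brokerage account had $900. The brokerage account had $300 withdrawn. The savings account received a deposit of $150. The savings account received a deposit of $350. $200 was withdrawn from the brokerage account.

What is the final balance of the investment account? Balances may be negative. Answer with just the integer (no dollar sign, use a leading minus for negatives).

Answer: 500

Derivation:
Tracking account balances step by step:
Start: investment=500, savings=200, brokerage=900
Event 1 (withdraw 300 from brokerage): brokerage: 900 - 300 = 600. Balances: investment=500, savings=200, brokerage=600
Event 2 (deposit 150 to savings): savings: 200 + 150 = 350. Balances: investment=500, savings=350, brokerage=600
Event 3 (deposit 350 to savings): savings: 350 + 350 = 700. Balances: investment=500, savings=700, brokerage=600
Event 4 (withdraw 200 from brokerage): brokerage: 600 - 200 = 400. Balances: investment=500, savings=700, brokerage=400

Final balance of investment: 500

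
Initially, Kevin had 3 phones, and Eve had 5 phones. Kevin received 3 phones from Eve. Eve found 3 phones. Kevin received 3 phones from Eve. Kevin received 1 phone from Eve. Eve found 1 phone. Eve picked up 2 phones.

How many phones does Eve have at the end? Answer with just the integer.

Answer: 4

Derivation:
Tracking counts step by step:
Start: Kevin=3, Eve=5
Event 1 (Eve -> Kevin, 3): Eve: 5 -> 2, Kevin: 3 -> 6. State: Kevin=6, Eve=2
Event 2 (Eve +3): Eve: 2 -> 5. State: Kevin=6, Eve=5
Event 3 (Eve -> Kevin, 3): Eve: 5 -> 2, Kevin: 6 -> 9. State: Kevin=9, Eve=2
Event 4 (Eve -> Kevin, 1): Eve: 2 -> 1, Kevin: 9 -> 10. State: Kevin=10, Eve=1
Event 5 (Eve +1): Eve: 1 -> 2. State: Kevin=10, Eve=2
Event 6 (Eve +2): Eve: 2 -> 4. State: Kevin=10, Eve=4

Eve's final count: 4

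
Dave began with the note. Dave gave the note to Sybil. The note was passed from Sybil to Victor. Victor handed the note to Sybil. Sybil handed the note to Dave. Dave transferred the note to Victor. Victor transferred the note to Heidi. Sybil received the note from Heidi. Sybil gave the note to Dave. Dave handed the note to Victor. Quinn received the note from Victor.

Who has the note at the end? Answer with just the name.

Tracking the note through each event:
Start: Dave has the note.
After event 1: Sybil has the note.
After event 2: Victor has the note.
After event 3: Sybil has the note.
After event 4: Dave has the note.
After event 5: Victor has the note.
After event 6: Heidi has the note.
After event 7: Sybil has the note.
After event 8: Dave has the note.
After event 9: Victor has the note.
After event 10: Quinn has the note.

Answer: Quinn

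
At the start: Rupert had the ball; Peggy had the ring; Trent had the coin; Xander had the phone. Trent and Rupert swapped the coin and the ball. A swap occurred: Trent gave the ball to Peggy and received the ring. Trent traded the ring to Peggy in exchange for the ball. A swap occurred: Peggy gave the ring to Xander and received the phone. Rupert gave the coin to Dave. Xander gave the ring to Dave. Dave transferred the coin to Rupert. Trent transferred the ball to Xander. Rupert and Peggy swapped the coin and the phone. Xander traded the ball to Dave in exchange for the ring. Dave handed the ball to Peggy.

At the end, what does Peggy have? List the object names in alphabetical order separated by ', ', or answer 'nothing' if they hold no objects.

Tracking all object holders:
Start: ball:Rupert, ring:Peggy, coin:Trent, phone:Xander
Event 1 (swap coin<->ball: now coin:Rupert, ball:Trent). State: ball:Trent, ring:Peggy, coin:Rupert, phone:Xander
Event 2 (swap ball<->ring: now ball:Peggy, ring:Trent). State: ball:Peggy, ring:Trent, coin:Rupert, phone:Xander
Event 3 (swap ring<->ball: now ring:Peggy, ball:Trent). State: ball:Trent, ring:Peggy, coin:Rupert, phone:Xander
Event 4 (swap ring<->phone: now ring:Xander, phone:Peggy). State: ball:Trent, ring:Xander, coin:Rupert, phone:Peggy
Event 5 (give coin: Rupert -> Dave). State: ball:Trent, ring:Xander, coin:Dave, phone:Peggy
Event 6 (give ring: Xander -> Dave). State: ball:Trent, ring:Dave, coin:Dave, phone:Peggy
Event 7 (give coin: Dave -> Rupert). State: ball:Trent, ring:Dave, coin:Rupert, phone:Peggy
Event 8 (give ball: Trent -> Xander). State: ball:Xander, ring:Dave, coin:Rupert, phone:Peggy
Event 9 (swap coin<->phone: now coin:Peggy, phone:Rupert). State: ball:Xander, ring:Dave, coin:Peggy, phone:Rupert
Event 10 (swap ball<->ring: now ball:Dave, ring:Xander). State: ball:Dave, ring:Xander, coin:Peggy, phone:Rupert
Event 11 (give ball: Dave -> Peggy). State: ball:Peggy, ring:Xander, coin:Peggy, phone:Rupert

Final state: ball:Peggy, ring:Xander, coin:Peggy, phone:Rupert
Peggy holds: ball, coin.

Answer: ball, coin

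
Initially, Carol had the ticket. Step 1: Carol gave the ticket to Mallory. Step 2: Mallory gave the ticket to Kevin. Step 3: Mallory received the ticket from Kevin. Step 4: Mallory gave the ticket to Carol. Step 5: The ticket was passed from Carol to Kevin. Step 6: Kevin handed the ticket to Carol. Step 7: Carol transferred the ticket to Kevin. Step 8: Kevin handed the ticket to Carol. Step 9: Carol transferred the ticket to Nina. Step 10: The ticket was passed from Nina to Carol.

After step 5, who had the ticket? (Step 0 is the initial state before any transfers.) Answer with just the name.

Tracking the ticket holder through step 5:
After step 0 (start): Carol
After step 1: Mallory
After step 2: Kevin
After step 3: Mallory
After step 4: Carol
After step 5: Kevin

At step 5, the holder is Kevin.

Answer: Kevin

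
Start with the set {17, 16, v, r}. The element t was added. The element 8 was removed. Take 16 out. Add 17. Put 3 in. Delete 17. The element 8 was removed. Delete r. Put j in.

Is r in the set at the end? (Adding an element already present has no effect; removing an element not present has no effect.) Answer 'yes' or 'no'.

Tracking the set through each operation:
Start: {16, 17, r, v}
Event 1 (add t): added. Set: {16, 17, r, t, v}
Event 2 (remove 8): not present, no change. Set: {16, 17, r, t, v}
Event 3 (remove 16): removed. Set: {17, r, t, v}
Event 4 (add 17): already present, no change. Set: {17, r, t, v}
Event 5 (add 3): added. Set: {17, 3, r, t, v}
Event 6 (remove 17): removed. Set: {3, r, t, v}
Event 7 (remove 8): not present, no change. Set: {3, r, t, v}
Event 8 (remove r): removed. Set: {3, t, v}
Event 9 (add j): added. Set: {3, j, t, v}

Final set: {3, j, t, v} (size 4)
r is NOT in the final set.

Answer: no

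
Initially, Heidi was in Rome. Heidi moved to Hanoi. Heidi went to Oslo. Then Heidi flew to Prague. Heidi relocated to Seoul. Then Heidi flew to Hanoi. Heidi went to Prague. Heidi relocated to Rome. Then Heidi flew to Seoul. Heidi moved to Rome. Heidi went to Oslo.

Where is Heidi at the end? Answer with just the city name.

Answer: Oslo

Derivation:
Tracking Heidi's location:
Start: Heidi is in Rome.
After move 1: Rome -> Hanoi. Heidi is in Hanoi.
After move 2: Hanoi -> Oslo. Heidi is in Oslo.
After move 3: Oslo -> Prague. Heidi is in Prague.
After move 4: Prague -> Seoul. Heidi is in Seoul.
After move 5: Seoul -> Hanoi. Heidi is in Hanoi.
After move 6: Hanoi -> Prague. Heidi is in Prague.
After move 7: Prague -> Rome. Heidi is in Rome.
After move 8: Rome -> Seoul. Heidi is in Seoul.
After move 9: Seoul -> Rome. Heidi is in Rome.
After move 10: Rome -> Oslo. Heidi is in Oslo.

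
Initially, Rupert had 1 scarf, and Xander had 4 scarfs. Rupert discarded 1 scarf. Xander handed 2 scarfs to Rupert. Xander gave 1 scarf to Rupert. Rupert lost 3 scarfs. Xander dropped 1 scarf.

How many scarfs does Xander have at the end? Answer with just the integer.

Answer: 0

Derivation:
Tracking counts step by step:
Start: Rupert=1, Xander=4
Event 1 (Rupert -1): Rupert: 1 -> 0. State: Rupert=0, Xander=4
Event 2 (Xander -> Rupert, 2): Xander: 4 -> 2, Rupert: 0 -> 2. State: Rupert=2, Xander=2
Event 3 (Xander -> Rupert, 1): Xander: 2 -> 1, Rupert: 2 -> 3. State: Rupert=3, Xander=1
Event 4 (Rupert -3): Rupert: 3 -> 0. State: Rupert=0, Xander=1
Event 5 (Xander -1): Xander: 1 -> 0. State: Rupert=0, Xander=0

Xander's final count: 0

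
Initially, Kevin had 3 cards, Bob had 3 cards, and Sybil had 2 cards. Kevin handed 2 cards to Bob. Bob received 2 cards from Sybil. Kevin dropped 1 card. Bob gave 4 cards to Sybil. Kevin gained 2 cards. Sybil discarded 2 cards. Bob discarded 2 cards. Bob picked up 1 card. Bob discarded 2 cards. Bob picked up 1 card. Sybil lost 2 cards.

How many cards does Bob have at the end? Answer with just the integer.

Answer: 1

Derivation:
Tracking counts step by step:
Start: Kevin=3, Bob=3, Sybil=2
Event 1 (Kevin -> Bob, 2): Kevin: 3 -> 1, Bob: 3 -> 5. State: Kevin=1, Bob=5, Sybil=2
Event 2 (Sybil -> Bob, 2): Sybil: 2 -> 0, Bob: 5 -> 7. State: Kevin=1, Bob=7, Sybil=0
Event 3 (Kevin -1): Kevin: 1 -> 0. State: Kevin=0, Bob=7, Sybil=0
Event 4 (Bob -> Sybil, 4): Bob: 7 -> 3, Sybil: 0 -> 4. State: Kevin=0, Bob=3, Sybil=4
Event 5 (Kevin +2): Kevin: 0 -> 2. State: Kevin=2, Bob=3, Sybil=4
Event 6 (Sybil -2): Sybil: 4 -> 2. State: Kevin=2, Bob=3, Sybil=2
Event 7 (Bob -2): Bob: 3 -> 1. State: Kevin=2, Bob=1, Sybil=2
Event 8 (Bob +1): Bob: 1 -> 2. State: Kevin=2, Bob=2, Sybil=2
Event 9 (Bob -2): Bob: 2 -> 0. State: Kevin=2, Bob=0, Sybil=2
Event 10 (Bob +1): Bob: 0 -> 1. State: Kevin=2, Bob=1, Sybil=2
Event 11 (Sybil -2): Sybil: 2 -> 0. State: Kevin=2, Bob=1, Sybil=0

Bob's final count: 1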